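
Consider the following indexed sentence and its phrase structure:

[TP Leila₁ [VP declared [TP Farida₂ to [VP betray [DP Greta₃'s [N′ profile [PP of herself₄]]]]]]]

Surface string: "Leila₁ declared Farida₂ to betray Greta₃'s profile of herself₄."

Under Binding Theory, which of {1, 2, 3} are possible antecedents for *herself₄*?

*herself* is an anaphor, so Principle A applies: it must be bound in its binding domain.
Binding domain of *herself₄*: the possessed DP, whose subject is Greta₃.
*Leila₁* c-commands the anaphor but is outside its binding domain → cannot satisfy Principle A.
*Farida₂* c-commands the anaphor but is outside its binding domain → cannot satisfy Principle A.
*Greta₃* c-commands the anaphor within its binding domain → licit binder.

{3}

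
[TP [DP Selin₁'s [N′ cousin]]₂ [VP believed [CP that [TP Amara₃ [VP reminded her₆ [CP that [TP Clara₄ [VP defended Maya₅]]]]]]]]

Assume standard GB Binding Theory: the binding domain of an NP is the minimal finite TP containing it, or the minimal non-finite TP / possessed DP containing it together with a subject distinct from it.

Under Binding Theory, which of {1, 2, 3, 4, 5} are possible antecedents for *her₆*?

{1, 2}

*her* is a pronoun, so Principle B applies: it must be free in its binding domain.
Binding domain of *her₆*: the embedded TP, whose subject is Amara₃.
*Selin₁* and the pronoun do not c-command one another → neither Principle B nor Principle C is at stake; coindexation permitted.
*[Selin₁'s cousin]₂* c-commands the pronoun but from outside its binding domain, and is not c-commanded by it → coindexation permitted.
*Amara₃* c-commands the pronoun within its binding domain → coindexation would violate Principle B.
*Clara₄*: the pronoun c-commands this R-expression → coindexation would violate Principle C on *Clara₄*.
*Maya₅*: the pronoun c-commands this R-expression → coindexation would violate Principle C on *Maya₅*.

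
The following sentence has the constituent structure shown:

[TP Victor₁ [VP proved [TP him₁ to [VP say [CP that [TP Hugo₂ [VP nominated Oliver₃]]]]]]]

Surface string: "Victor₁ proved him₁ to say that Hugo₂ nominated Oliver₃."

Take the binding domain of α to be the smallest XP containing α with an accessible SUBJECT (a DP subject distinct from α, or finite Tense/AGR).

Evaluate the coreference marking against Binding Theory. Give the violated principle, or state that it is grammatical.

Principle B

The two coindexed NPs are *Victor₁* and *him₁*.
*him₁* is a pronoun. Its binding domain is the matrix TP, whose subject is Victor₁.
*Victor₁* c-commands it within that domain and carries the same index.
The pronoun is locally bound → Principle B violation.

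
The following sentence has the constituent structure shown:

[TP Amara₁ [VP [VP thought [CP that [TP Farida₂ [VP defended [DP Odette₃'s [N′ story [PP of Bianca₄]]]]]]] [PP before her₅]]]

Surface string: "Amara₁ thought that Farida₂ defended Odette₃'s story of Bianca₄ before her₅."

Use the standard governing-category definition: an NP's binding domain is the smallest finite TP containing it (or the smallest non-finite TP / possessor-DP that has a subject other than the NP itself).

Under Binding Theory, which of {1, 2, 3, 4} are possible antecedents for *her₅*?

*her* is a pronoun, so Principle B applies: it must be free in its binding domain.
Binding domain of *her₅*: the matrix TP, whose subject is Amara₁.
*Amara₁* c-commands the pronoun within its binding domain → coindexation would violate Principle B.
*Farida₂* and the pronoun do not c-command one another → neither Principle B nor Principle C is at stake; coindexation permitted.
*Odette₃* and the pronoun do not c-command one another → neither Principle B nor Principle C is at stake; coindexation permitted.
*Bianca₄* and the pronoun do not c-command one another → neither Principle B nor Principle C is at stake; coindexation permitted.

{2, 3, 4}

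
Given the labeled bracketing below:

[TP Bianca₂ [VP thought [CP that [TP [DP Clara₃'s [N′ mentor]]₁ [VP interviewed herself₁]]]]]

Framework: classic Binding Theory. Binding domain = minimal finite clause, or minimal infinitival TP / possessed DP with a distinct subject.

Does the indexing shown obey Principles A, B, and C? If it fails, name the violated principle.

grammatical

The two coindexed NPs are *[Clara₃'s mentor]₁* and *herself₁*.
*herself₁* is an anaphor; its binding domain is the embedded TP, whose subject is [Clara₃'s mentor]₁. *[Clara₃'s mentor]₁* c-commands it within that domain and shares its index, so Principle A is satisfied.
*[Clara₃'s mentor]₁* is an R-expression; *herself₁* does not c-command it, and no other NP shares its index, so Principle C is satisfied.
All principles are respected.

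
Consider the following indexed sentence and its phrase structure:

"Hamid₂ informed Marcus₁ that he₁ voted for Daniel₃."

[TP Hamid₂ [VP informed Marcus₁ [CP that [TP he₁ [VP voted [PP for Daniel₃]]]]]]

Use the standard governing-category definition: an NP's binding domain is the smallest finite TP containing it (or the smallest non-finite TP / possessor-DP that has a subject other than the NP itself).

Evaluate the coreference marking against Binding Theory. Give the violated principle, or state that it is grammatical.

grammatical

The two coindexed NPs are *Marcus₁* and *he₁*.
*he₁* is a pronoun; nothing c-commands it within its binding domain (the embedded TP.), so Principle B holds trivially.
*Marcus₁* is an R-expression; *he₁* does not c-command it, and no other NP shares its index, so Principle C is satisfied.
All principles are respected.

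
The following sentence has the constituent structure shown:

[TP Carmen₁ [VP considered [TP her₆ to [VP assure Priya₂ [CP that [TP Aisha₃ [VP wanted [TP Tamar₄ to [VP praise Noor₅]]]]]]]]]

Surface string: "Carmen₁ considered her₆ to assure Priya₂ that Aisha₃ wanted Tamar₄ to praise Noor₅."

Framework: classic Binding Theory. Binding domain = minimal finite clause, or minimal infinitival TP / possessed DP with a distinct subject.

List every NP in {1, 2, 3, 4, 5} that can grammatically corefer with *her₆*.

none

*her* is a pronoun, so Principle B applies: it must be free in its binding domain.
Binding domain of *her₆*: the matrix TP, whose subject is Carmen₁.
*Carmen₁* c-commands the pronoun within its binding domain → coindexation would violate Principle B.
*Priya₂*: the pronoun c-commands this R-expression → coindexation would violate Principle C on *Priya₂*.
*Aisha₃*: the pronoun c-commands this R-expression → coindexation would violate Principle C on *Aisha₃*.
*Tamar₄*: the pronoun c-commands this R-expression → coindexation would violate Principle C on *Tamar₄*.
*Noor₅*: the pronoun c-commands this R-expression → coindexation would violate Principle C on *Noor₅*.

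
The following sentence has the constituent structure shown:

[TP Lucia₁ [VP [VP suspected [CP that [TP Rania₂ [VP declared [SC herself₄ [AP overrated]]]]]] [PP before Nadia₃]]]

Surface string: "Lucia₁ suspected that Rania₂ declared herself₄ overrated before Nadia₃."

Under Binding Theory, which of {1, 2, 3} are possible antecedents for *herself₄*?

*herself* is an anaphor, so Principle A applies: it must be bound in its binding domain.
Binding domain of *herself₄*: the embedded TP, whose subject is Rania₂.
*Lucia₁* c-commands the anaphor but is outside its binding domain → cannot satisfy Principle A.
*Rania₂* c-commands the anaphor within its binding domain → licit binder.
*Nadia₃* does not c-command the anaphor → cannot bind it.

{2}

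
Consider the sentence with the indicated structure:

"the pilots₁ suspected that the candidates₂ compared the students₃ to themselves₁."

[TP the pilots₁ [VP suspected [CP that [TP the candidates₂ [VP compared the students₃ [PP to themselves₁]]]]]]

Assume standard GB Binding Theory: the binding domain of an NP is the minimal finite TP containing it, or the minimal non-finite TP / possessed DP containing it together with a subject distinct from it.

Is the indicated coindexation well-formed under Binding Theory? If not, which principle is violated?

The two coindexed NPs are *the pilots₁* and *themselves₁*.
*themselves₁* is an anaphor. Principle A requires it to be bound within its binding domain — the embedded TP, whose subject is the candidates₂.
Within that domain it is c-commanded by *the candidates₂*, *the students₃*, none of which share its index.
*the pilots₁* does c-command the anaphor, but from outside its binding domain.
The anaphor is unbound in its domain → Principle A violation.

Principle A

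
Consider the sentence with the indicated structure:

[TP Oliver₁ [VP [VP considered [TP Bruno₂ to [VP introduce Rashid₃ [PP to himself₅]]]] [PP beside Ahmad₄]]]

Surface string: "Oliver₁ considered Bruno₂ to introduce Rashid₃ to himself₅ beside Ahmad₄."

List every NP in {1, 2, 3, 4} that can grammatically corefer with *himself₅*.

*himself* is an anaphor, so Principle A applies: it must be bound in its binding domain.
Binding domain of *himself₅*: the embedded TP, whose subject is Bruno₂.
*Oliver₁* c-commands the anaphor but is outside its binding domain → cannot satisfy Principle A.
*Bruno₂* c-commands the anaphor within its binding domain → licit binder.
*Rashid₃* c-commands the anaphor within its binding domain → licit binder.
*Ahmad₄* does not c-command the anaphor → cannot bind it.

{2, 3}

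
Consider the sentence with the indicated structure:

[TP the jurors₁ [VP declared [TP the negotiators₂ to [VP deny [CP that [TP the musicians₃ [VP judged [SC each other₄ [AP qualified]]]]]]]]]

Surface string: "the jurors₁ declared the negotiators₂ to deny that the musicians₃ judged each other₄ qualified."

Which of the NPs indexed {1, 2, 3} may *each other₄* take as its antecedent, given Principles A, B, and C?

*each other* is an anaphor, so Principle A applies: it must be bound in its binding domain.
Binding domain of *each other₄*: the embedded TP, whose subject is the musicians₃.
*the jurors₁* c-commands the anaphor but is outside its binding domain → cannot satisfy Principle A.
*the negotiators₂* c-commands the anaphor but is outside its binding domain → cannot satisfy Principle A.
*the musicians₃* c-commands the anaphor within its binding domain → licit binder.

{3}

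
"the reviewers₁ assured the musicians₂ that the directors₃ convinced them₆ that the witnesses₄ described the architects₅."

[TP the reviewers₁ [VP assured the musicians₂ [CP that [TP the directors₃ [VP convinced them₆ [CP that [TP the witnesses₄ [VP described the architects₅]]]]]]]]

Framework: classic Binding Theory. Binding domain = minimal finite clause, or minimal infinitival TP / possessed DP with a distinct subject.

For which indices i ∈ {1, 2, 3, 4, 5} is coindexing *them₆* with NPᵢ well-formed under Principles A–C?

{1, 2}

*them* is a pronoun, so Principle B applies: it must be free in its binding domain.
Binding domain of *them₆*: the embedded TP, whose subject is the directors₃.
*the reviewers₁* c-commands the pronoun but from outside its binding domain, and is not c-commanded by it → coindexation permitted.
*the musicians₂* c-commands the pronoun but from outside its binding domain, and is not c-commanded by it → coindexation permitted.
*the directors₃* c-commands the pronoun within its binding domain → coindexation would violate Principle B.
*the witnesses₄*: the pronoun c-commands this R-expression → coindexation would violate Principle C on *the witnesses₄*.
*the architects₅*: the pronoun c-commands this R-expression → coindexation would violate Principle C on *the architects₅*.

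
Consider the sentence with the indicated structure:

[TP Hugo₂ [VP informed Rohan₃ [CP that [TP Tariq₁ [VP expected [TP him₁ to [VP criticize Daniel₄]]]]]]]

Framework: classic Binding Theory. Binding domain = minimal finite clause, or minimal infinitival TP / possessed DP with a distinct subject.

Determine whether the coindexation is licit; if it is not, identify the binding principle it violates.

The two coindexed NPs are *Tariq₁* and *him₁*.
*him₁* is a pronoun. Its binding domain is the embedded TP, whose subject is Tariq₁.
*Tariq₁* c-commands it within that domain and carries the same index.
The pronoun is locally bound → Principle B violation.

Principle B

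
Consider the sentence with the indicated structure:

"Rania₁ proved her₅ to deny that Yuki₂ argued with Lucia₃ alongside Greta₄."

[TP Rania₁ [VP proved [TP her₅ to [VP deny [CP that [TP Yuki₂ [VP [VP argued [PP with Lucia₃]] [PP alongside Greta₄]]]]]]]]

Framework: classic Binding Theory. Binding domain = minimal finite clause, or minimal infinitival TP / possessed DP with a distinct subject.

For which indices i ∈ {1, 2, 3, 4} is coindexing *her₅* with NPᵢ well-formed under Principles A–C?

*her* is a pronoun, so Principle B applies: it must be free in its binding domain.
Binding domain of *her₅*: the matrix TP, whose subject is Rania₁.
*Rania₁* c-commands the pronoun within its binding domain → coindexation would violate Principle B.
*Yuki₂*: the pronoun c-commands this R-expression → coindexation would violate Principle C on *Yuki₂*.
*Lucia₃*: the pronoun c-commands this R-expression → coindexation would violate Principle C on *Lucia₃*.
*Greta₄*: the pronoun c-commands this R-expression → coindexation would violate Principle C on *Greta₄*.

none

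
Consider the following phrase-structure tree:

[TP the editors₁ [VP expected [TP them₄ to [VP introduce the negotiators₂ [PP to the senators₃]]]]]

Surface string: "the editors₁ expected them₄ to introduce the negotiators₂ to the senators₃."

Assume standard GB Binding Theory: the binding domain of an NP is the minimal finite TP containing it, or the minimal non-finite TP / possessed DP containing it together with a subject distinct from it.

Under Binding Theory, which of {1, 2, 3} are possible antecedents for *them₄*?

*them* is a pronoun, so Principle B applies: it must be free in its binding domain.
Binding domain of *them₄*: the matrix TP, whose subject is the editors₁.
*the editors₁* c-commands the pronoun within its binding domain → coindexation would violate Principle B.
*the negotiators₂*: the pronoun c-commands this R-expression → coindexation would violate Principle C on *the negotiators₂*.
*the senators₃*: the pronoun c-commands this R-expression → coindexation would violate Principle C on *the senators₃*.

none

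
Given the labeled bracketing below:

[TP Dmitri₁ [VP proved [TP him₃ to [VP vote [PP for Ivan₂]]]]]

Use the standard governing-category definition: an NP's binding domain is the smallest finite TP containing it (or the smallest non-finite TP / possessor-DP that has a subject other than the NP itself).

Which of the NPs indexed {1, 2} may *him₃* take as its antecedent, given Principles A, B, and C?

*him* is a pronoun, so Principle B applies: it must be free in its binding domain.
Binding domain of *him₃*: the matrix TP, whose subject is Dmitri₁.
*Dmitri₁* c-commands the pronoun within its binding domain → coindexation would violate Principle B.
*Ivan₂*: the pronoun c-commands this R-expression → coindexation would violate Principle C on *Ivan₂*.

none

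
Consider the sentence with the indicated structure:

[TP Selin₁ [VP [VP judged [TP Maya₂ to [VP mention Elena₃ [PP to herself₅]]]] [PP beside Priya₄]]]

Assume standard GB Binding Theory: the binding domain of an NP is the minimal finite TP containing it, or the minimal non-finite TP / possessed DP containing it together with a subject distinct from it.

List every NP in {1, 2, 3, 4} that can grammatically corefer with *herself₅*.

*herself* is an anaphor, so Principle A applies: it must be bound in its binding domain.
Binding domain of *herself₅*: the embedded TP, whose subject is Maya₂.
*Selin₁* c-commands the anaphor but is outside its binding domain → cannot satisfy Principle A.
*Maya₂* c-commands the anaphor within its binding domain → licit binder.
*Elena₃* c-commands the anaphor within its binding domain → licit binder.
*Priya₄* does not c-command the anaphor → cannot bind it.

{2, 3}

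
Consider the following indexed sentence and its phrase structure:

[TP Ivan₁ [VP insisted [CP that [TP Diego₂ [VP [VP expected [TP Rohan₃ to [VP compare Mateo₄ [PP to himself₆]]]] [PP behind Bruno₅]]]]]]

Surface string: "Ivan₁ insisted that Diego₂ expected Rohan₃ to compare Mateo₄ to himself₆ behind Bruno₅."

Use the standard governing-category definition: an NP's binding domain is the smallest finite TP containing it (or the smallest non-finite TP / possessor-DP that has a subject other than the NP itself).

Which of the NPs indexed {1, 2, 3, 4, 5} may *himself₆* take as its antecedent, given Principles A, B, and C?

{3, 4}

*himself* is an anaphor, so Principle A applies: it must be bound in its binding domain.
Binding domain of *himself₆*: the embedded TP, whose subject is Rohan₃.
*Ivan₁* c-commands the anaphor but is outside its binding domain → cannot satisfy Principle A.
*Diego₂* c-commands the anaphor but is outside its binding domain → cannot satisfy Principle A.
*Rohan₃* c-commands the anaphor within its binding domain → licit binder.
*Mateo₄* c-commands the anaphor within its binding domain → licit binder.
*Bruno₅* does not c-command the anaphor → cannot bind it.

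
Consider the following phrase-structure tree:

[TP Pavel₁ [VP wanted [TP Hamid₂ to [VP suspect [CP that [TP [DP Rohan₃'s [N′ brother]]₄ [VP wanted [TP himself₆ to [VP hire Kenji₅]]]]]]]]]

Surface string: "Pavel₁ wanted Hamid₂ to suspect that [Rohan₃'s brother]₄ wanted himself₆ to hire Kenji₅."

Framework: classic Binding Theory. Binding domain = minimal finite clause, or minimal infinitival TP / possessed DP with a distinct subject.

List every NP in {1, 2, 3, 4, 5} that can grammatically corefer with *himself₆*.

*himself* is an anaphor, so Principle A applies: it must be bound in its binding domain.
Binding domain of *himself₆*: the embedded TP, whose subject is [Rohan₃'s brother]₄.
*Pavel₁* c-commands the anaphor but is outside its binding domain → cannot satisfy Principle A.
*Hamid₂* c-commands the anaphor but is outside its binding domain → cannot satisfy Principle A.
*Rohan₃* does not c-command the anaphor → cannot bind it.
*[Rohan₃'s brother]₄* c-commands the anaphor within its binding domain → licit binder.
*Kenji₅* does not c-command the anaphor → cannot bind it.

{4}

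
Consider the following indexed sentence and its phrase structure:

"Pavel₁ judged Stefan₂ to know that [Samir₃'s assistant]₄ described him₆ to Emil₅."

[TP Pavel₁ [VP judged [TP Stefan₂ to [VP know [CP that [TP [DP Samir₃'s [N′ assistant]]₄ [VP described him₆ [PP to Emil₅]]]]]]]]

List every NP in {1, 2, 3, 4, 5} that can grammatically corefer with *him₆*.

{1, 2, 3}

*him* is a pronoun, so Principle B applies: it must be free in its binding domain.
Binding domain of *him₆*: the embedded TP, whose subject is [Samir₃'s assistant]₄.
*Pavel₁* c-commands the pronoun but from outside its binding domain, and is not c-commanded by it → coindexation permitted.
*Stefan₂* c-commands the pronoun but from outside its binding domain, and is not c-commanded by it → coindexation permitted.
*Samir₃* and the pronoun do not c-command one another → neither Principle B nor Principle C is at stake; coindexation permitted.
*[Samir₃'s assistant]₄* c-commands the pronoun within its binding domain → coindexation would violate Principle B.
*Emil₅*: the pronoun c-commands this R-expression → coindexation would violate Principle C on *Emil₅*.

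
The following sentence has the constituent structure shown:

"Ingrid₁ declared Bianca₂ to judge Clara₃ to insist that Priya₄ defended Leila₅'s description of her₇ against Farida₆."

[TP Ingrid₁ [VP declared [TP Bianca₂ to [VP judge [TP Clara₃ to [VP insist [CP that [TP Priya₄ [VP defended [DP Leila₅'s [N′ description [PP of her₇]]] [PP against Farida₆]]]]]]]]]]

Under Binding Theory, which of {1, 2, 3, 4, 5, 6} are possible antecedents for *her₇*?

*her* is a pronoun, so Principle B applies: it must be free in its binding domain.
Binding domain of *her₇*: the possessed DP, whose subject is Leila₅.
*Ingrid₁* c-commands the pronoun but from outside its binding domain, and is not c-commanded by it → coindexation permitted.
*Bianca₂* c-commands the pronoun but from outside its binding domain, and is not c-commanded by it → coindexation permitted.
*Clara₃* c-commands the pronoun but from outside its binding domain, and is not c-commanded by it → coindexation permitted.
*Priya₄* c-commands the pronoun but from outside its binding domain, and is not c-commanded by it → coindexation permitted.
*Leila₅* c-commands the pronoun within its binding domain → coindexation would violate Principle B.
*Farida₆* and the pronoun do not c-command one another → neither Principle B nor Principle C is at stake; coindexation permitted.

{1, 2, 3, 4, 6}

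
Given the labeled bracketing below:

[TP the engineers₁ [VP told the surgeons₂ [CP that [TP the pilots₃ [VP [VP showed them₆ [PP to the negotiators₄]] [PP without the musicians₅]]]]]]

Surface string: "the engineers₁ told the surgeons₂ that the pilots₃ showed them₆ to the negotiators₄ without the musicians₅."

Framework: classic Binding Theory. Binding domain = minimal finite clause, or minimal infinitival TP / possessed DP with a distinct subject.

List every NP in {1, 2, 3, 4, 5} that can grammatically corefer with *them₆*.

{1, 2, 5}

*them* is a pronoun, so Principle B applies: it must be free in its binding domain.
Binding domain of *them₆*: the embedded TP, whose subject is the pilots₃.
*the engineers₁* c-commands the pronoun but from outside its binding domain, and is not c-commanded by it → coindexation permitted.
*the surgeons₂* c-commands the pronoun but from outside its binding domain, and is not c-commanded by it → coindexation permitted.
*the pilots₃* c-commands the pronoun within its binding domain → coindexation would violate Principle B.
*the negotiators₄*: the pronoun c-commands this R-expression → coindexation would violate Principle C on *the negotiators₄*.
*the musicians₅* and the pronoun do not c-command one another → neither Principle B nor Principle C is at stake; coindexation permitted.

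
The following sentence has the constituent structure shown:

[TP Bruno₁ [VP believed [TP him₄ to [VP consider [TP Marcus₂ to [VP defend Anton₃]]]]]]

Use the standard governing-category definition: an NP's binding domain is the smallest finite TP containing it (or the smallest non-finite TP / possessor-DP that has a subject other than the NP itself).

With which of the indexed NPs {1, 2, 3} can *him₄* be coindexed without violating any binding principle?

none

*him* is a pronoun, so Principle B applies: it must be free in its binding domain.
Binding domain of *him₄*: the matrix TP, whose subject is Bruno₁.
*Bruno₁* c-commands the pronoun within its binding domain → coindexation would violate Principle B.
*Marcus₂*: the pronoun c-commands this R-expression → coindexation would violate Principle C on *Marcus₂*.
*Anton₃*: the pronoun c-commands this R-expression → coindexation would violate Principle C on *Anton₃*.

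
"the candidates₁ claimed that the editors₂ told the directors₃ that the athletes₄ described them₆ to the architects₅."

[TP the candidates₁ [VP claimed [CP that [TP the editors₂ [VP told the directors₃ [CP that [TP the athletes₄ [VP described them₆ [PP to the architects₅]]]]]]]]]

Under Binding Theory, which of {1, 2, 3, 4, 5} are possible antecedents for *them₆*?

*them* is a pronoun, so Principle B applies: it must be free in its binding domain.
Binding domain of *them₆*: the embedded TP, whose subject is the athletes₄.
*the candidates₁* c-commands the pronoun but from outside its binding domain, and is not c-commanded by it → coindexation permitted.
*the editors₂* c-commands the pronoun but from outside its binding domain, and is not c-commanded by it → coindexation permitted.
*the directors₃* c-commands the pronoun but from outside its binding domain, and is not c-commanded by it → coindexation permitted.
*the athletes₄* c-commands the pronoun within its binding domain → coindexation would violate Principle B.
*the architects₅*: the pronoun c-commands this R-expression → coindexation would violate Principle C on *the architects₅*.

{1, 2, 3}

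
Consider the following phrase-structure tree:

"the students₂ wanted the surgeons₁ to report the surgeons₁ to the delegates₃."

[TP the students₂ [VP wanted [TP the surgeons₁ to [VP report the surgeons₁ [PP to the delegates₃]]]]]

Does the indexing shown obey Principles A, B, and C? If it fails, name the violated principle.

The two coindexed NPs are *the surgeons₁* (the higher occurrence) and *the surgeons₁* (the lower occurrence).
*the surgeons₁* (the lower occurrence) is an R-expression. Principle C requires it to be free everywhere.
*the surgeons₁* (the higher occurrence) c-commands it and carries the same index.
The R-expression is bound → Principle C violation.

Principle C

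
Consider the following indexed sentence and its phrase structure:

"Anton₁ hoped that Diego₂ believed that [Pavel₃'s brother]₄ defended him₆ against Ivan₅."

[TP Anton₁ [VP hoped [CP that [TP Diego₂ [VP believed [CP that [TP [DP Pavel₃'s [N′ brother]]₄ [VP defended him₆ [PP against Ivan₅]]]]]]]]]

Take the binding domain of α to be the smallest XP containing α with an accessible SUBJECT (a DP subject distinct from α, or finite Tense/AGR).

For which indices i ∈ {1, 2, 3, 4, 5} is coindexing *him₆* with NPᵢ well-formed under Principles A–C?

*him* is a pronoun, so Principle B applies: it must be free in its binding domain.
Binding domain of *him₆*: the embedded TP, whose subject is [Pavel₃'s brother]₄.
*Anton₁* c-commands the pronoun but from outside its binding domain, and is not c-commanded by it → coindexation permitted.
*Diego₂* c-commands the pronoun but from outside its binding domain, and is not c-commanded by it → coindexation permitted.
*Pavel₃* and the pronoun do not c-command one another → neither Principle B nor Principle C is at stake; coindexation permitted.
*[Pavel₃'s brother]₄* c-commands the pronoun within its binding domain → coindexation would violate Principle B.
*Ivan₅*: the pronoun c-commands this R-expression → coindexation would violate Principle C on *Ivan₅*.

{1, 2, 3}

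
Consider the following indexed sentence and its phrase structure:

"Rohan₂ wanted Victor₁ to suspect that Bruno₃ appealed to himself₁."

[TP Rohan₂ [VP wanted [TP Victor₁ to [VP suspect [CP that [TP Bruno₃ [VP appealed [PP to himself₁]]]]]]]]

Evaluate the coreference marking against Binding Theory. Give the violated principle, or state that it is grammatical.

Principle A

The two coindexed NPs are *Victor₁* and *himself₁*.
*himself₁* is an anaphor. Principle A requires it to be bound within its binding domain — the embedded TP, whose subject is Bruno₃.
Within that domain it is c-commanded by *Bruno₃*, which does not share its index.
*Victor₁* does c-command the anaphor, but from outside its binding domain.
The anaphor is unbound in its domain → Principle A violation.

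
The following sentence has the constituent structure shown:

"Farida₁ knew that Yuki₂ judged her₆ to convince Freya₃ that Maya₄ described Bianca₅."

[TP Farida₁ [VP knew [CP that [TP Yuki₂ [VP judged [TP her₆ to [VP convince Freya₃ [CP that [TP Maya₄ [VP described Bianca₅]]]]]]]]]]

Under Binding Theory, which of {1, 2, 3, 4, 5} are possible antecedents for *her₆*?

*her* is a pronoun, so Principle B applies: it must be free in its binding domain.
Binding domain of *her₆*: the embedded TP, whose subject is Yuki₂.
*Farida₁* c-commands the pronoun but from outside its binding domain, and is not c-commanded by it → coindexation permitted.
*Yuki₂* c-commands the pronoun within its binding domain → coindexation would violate Principle B.
*Freya₃*: the pronoun c-commands this R-expression → coindexation would violate Principle C on *Freya₃*.
*Maya₄*: the pronoun c-commands this R-expression → coindexation would violate Principle C on *Maya₄*.
*Bianca₅*: the pronoun c-commands this R-expression → coindexation would violate Principle C on *Bianca₅*.

{1}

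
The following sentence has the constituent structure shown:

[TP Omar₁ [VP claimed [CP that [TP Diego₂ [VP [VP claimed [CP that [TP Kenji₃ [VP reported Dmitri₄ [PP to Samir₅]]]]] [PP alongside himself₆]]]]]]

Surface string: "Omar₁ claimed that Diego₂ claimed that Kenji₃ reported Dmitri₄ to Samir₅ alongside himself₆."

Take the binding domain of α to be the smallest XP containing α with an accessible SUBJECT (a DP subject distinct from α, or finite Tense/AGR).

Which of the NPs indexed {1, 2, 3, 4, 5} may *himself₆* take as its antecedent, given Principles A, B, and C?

{2}

*himself* is an anaphor, so Principle A applies: it must be bound in its binding domain.
Binding domain of *himself₆*: the embedded TP, whose subject is Diego₂.
*Omar₁* c-commands the anaphor but is outside its binding domain → cannot satisfy Principle A.
*Diego₂* c-commands the anaphor within its binding domain → licit binder.
*Kenji₃* does not c-command the anaphor → cannot bind it.
*Dmitri₄* does not c-command the anaphor → cannot bind it.
*Samir₅* does not c-command the anaphor → cannot bind it.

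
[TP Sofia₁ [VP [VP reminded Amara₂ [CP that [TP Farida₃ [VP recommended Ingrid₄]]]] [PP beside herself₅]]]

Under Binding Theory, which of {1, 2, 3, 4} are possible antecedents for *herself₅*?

{1}

*herself* is an anaphor, so Principle A applies: it must be bound in its binding domain.
Binding domain of *herself₅*: the matrix TP, whose subject is Sofia₁.
*Sofia₁* c-commands the anaphor within its binding domain → licit binder.
*Amara₂* does not c-command the anaphor → cannot bind it.
*Farida₃* does not c-command the anaphor → cannot bind it.
*Ingrid₄* does not c-command the anaphor → cannot bind it.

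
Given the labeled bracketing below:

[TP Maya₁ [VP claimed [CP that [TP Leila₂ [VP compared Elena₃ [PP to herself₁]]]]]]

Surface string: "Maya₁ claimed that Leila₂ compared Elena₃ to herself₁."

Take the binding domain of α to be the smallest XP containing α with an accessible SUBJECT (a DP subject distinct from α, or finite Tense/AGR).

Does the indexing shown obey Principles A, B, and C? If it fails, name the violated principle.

Principle A

The two coindexed NPs are *Maya₁* and *herself₁*.
*herself₁* is an anaphor. Principle A requires it to be bound within its binding domain — the embedded TP, whose subject is Leila₂.
Within that domain it is c-commanded by *Leila₂*, *Elena₃*, none of which share its index.
*Maya₁* does c-command the anaphor, but from outside its binding domain.
The anaphor is unbound in its domain → Principle A violation.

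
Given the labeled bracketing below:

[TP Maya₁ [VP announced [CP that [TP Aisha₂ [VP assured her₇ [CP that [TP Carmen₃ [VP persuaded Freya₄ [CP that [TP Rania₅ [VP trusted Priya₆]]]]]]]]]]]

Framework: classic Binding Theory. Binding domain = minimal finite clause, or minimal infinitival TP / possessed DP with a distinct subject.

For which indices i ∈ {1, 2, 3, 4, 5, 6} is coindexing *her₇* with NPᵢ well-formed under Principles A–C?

*her* is a pronoun, so Principle B applies: it must be free in its binding domain.
Binding domain of *her₇*: the embedded TP, whose subject is Aisha₂.
*Maya₁* c-commands the pronoun but from outside its binding domain, and is not c-commanded by it → coindexation permitted.
*Aisha₂* c-commands the pronoun within its binding domain → coindexation would violate Principle B.
*Carmen₃*: the pronoun c-commands this R-expression → coindexation would violate Principle C on *Carmen₃*.
*Freya₄*: the pronoun c-commands this R-expression → coindexation would violate Principle C on *Freya₄*.
*Rania₅*: the pronoun c-commands this R-expression → coindexation would violate Principle C on *Rania₅*.
*Priya₆*: the pronoun c-commands this R-expression → coindexation would violate Principle C on *Priya₆*.

{1}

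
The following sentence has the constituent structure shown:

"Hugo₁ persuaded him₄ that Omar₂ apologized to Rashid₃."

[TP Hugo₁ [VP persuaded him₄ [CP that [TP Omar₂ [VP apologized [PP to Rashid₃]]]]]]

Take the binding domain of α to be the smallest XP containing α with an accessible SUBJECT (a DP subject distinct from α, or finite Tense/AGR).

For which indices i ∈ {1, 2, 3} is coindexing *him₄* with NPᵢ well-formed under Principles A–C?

*him* is a pronoun, so Principle B applies: it must be free in its binding domain.
Binding domain of *him₄*: the matrix TP, whose subject is Hugo₁.
*Hugo₁* c-commands the pronoun within its binding domain → coindexation would violate Principle B.
*Omar₂*: the pronoun c-commands this R-expression → coindexation would violate Principle C on *Omar₂*.
*Rashid₃*: the pronoun c-commands this R-expression → coindexation would violate Principle C on *Rashid₃*.

none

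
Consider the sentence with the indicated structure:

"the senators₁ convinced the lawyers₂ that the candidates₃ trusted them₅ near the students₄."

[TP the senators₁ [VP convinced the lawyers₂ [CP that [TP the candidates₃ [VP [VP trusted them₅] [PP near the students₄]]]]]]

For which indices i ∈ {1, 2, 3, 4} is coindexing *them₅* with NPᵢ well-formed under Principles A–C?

*them* is a pronoun, so Principle B applies: it must be free in its binding domain.
Binding domain of *them₅*: the embedded TP, whose subject is the candidates₃.
*the senators₁* c-commands the pronoun but from outside its binding domain, and is not c-commanded by it → coindexation permitted.
*the lawyers₂* c-commands the pronoun but from outside its binding domain, and is not c-commanded by it → coindexation permitted.
*the candidates₃* c-commands the pronoun within its binding domain → coindexation would violate Principle B.
*the students₄* and the pronoun do not c-command one another → neither Principle B nor Principle C is at stake; coindexation permitted.

{1, 2, 4}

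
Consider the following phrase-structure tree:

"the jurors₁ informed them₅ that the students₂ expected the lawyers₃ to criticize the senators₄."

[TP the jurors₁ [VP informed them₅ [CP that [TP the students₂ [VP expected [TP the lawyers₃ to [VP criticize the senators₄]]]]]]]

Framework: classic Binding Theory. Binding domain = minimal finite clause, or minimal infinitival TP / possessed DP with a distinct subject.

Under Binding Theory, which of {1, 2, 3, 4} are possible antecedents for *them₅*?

none

*them* is a pronoun, so Principle B applies: it must be free in its binding domain.
Binding domain of *them₅*: the matrix TP, whose subject is the jurors₁.
*the jurors₁* c-commands the pronoun within its binding domain → coindexation would violate Principle B.
*the students₂*: the pronoun c-commands this R-expression → coindexation would violate Principle C on *the students₂*.
*the lawyers₃*: the pronoun c-commands this R-expression → coindexation would violate Principle C on *the lawyers₃*.
*the senators₄*: the pronoun c-commands this R-expression → coindexation would violate Principle C on *the senators₄*.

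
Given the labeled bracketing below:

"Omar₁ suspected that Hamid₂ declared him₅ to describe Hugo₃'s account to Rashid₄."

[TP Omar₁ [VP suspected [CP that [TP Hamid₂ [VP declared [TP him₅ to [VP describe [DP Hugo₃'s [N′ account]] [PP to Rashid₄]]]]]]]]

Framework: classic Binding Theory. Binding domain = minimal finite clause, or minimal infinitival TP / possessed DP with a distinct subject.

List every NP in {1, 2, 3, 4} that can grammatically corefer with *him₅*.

{1}

*him* is a pronoun, so Principle B applies: it must be free in its binding domain.
Binding domain of *him₅*: the embedded TP, whose subject is Hamid₂.
*Omar₁* c-commands the pronoun but from outside its binding domain, and is not c-commanded by it → coindexation permitted.
*Hamid₂* c-commands the pronoun within its binding domain → coindexation would violate Principle B.
*Hugo₃*: the pronoun c-commands this R-expression → coindexation would violate Principle C on *Hugo₃*.
*Rashid₄*: the pronoun c-commands this R-expression → coindexation would violate Principle C on *Rashid₄*.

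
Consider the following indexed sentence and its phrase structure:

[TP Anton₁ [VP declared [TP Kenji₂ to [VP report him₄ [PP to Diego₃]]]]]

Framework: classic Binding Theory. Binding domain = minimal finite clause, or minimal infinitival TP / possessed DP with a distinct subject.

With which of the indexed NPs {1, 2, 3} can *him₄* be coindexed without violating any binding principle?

{1}

*him* is a pronoun, so Principle B applies: it must be free in its binding domain.
Binding domain of *him₄*: the embedded TP, whose subject is Kenji₂.
*Anton₁* c-commands the pronoun but from outside its binding domain, and is not c-commanded by it → coindexation permitted.
*Kenji₂* c-commands the pronoun within its binding domain → coindexation would violate Principle B.
*Diego₃*: the pronoun c-commands this R-expression → coindexation would violate Principle C on *Diego₃*.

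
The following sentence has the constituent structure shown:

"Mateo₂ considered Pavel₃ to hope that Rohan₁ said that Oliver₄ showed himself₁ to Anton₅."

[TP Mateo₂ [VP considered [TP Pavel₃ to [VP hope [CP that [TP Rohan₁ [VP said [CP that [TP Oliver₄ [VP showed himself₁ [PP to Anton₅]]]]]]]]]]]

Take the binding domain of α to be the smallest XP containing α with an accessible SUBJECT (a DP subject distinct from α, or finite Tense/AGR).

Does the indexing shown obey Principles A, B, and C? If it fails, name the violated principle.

Principle A

The two coindexed NPs are *Rohan₁* and *himself₁*.
*himself₁* is an anaphor. Principle A requires it to be bound within its binding domain — the embedded TP, whose subject is Oliver₄.
Within that domain it is c-commanded by *Oliver₄*, which does not share its index.
*Rohan₁* does c-command the anaphor, but from outside its binding domain.
The anaphor is unbound in its domain → Principle A violation.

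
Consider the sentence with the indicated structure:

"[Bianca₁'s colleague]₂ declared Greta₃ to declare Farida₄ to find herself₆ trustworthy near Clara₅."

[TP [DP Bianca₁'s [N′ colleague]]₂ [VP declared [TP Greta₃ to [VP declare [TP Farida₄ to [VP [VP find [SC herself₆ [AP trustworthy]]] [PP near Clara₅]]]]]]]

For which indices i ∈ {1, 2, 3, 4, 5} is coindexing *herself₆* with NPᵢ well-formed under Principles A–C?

{4}

*herself* is an anaphor, so Principle A applies: it must be bound in its binding domain.
Binding domain of *herself₆*: the embedded TP, whose subject is Farida₄.
*Bianca₁* does not c-command the anaphor → cannot bind it.
*[Bianca₁'s colleague]₂* c-commands the anaphor but is outside its binding domain → cannot satisfy Principle A.
*Greta₃* c-commands the anaphor but is outside its binding domain → cannot satisfy Principle A.
*Farida₄* c-commands the anaphor within its binding domain → licit binder.
*Clara₅* does not c-command the anaphor → cannot bind it.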